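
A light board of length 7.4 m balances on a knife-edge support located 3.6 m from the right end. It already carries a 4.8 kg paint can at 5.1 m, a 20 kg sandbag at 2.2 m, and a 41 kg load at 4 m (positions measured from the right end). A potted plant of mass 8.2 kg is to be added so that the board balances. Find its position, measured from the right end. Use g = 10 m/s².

Take moments about the knife-edge support (at 3.6 m from the right end).
Paint can: 4.8 × 10 = 48 N down at 5.1 m → arm 1.5 m, τ = 48 × 1.5 = 72 N·m counterclockwise.
Sandbag: 20 × 10 = 200 N down at 2.2 m → arm 1.4 m, τ = 200 × 1.4 = 280 N·m clockwise.
Load: 41 × 10 = 410 N down at 4 m → arm 0.4 m, τ = 410 × 0.4 = 164 N·m counterclockwise.
Net moment of existing loads = 44 N·m clockwise.
The potted plant weighs 8.2 × 10 = 82 N and must supply an equal counterclockwise moment, so its lever arm about the knife-edge support is 44 / 82 = 0.537 m.
That puts it at 3.6 + 0.537 = 4.14 m from the right end.

x ≈ 4.14 m from the right end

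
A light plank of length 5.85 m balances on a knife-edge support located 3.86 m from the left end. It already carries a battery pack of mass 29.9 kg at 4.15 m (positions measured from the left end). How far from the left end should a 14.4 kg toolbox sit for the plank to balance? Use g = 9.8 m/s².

x ≈ 3.26 m from the left end

Take moments about the knife-edge support (at 3.86 m from the left end).
Battery pack: 29.9 × 9.8 = 293 N down at 4.15 m → arm 0.29 m, τ = 293 × 0.29 = 84.97 N·m clockwise.
Net moment of existing loads = 84.97 N·m clockwise.
The toolbox weighs 14.4 × 9.8 = 141.1 N and must supply an equal counterclockwise moment, so its lever arm about the knife-edge support is 84.97 / 141.1 = 0.602 m.
That puts it at 3.86 − 0.602 = 3.26 m from the left end.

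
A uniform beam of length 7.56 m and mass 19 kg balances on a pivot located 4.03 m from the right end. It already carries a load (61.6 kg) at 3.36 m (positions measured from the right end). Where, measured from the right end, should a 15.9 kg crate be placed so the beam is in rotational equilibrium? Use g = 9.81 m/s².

x ≈ 6.92 m from the right end

Take moments about the pivot (at 4.03 m from the right end).
Beam weight: 19 × 9.81 = 186.4 N down at 3.78 m → arm 0.25 m, τ = 186.4 × 0.25 = 46.6 N·m clockwise.
Load: 61.6 × 9.81 = 604.3 N down at 3.36 m → arm 0.67 m, τ = 604.3 × 0.67 = 404.9 N·m clockwise.
Net moment of existing loads = 451.5 N·m clockwise.
The crate weighs 15.9 × 9.81 = 156 N and must supply an equal counterclockwise moment, so its lever arm about the pivot is 451.5 / 156 = 2.89 m.
That puts it at 4.03 + 2.89 = 6.92 m from the right end.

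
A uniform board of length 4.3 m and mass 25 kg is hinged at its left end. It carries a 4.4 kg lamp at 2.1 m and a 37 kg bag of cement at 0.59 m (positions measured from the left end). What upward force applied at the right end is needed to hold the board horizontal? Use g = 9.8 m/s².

F ≈ 193 N

Take moments about the left end.
Beam weight: 25 × 9.8 = 245 N down at 2.15 m → arm 2.15 m, τ = 245 × 2.15 = 526.8 N·m clockwise.
Lamp: 4.4 × 9.8 = 43.12 N down at 2.1 m → arm 2.1 m, τ = 43.12 × 2.1 = 90.55 N·m clockwise.
Bag of cement: 37 × 9.8 = 362.6 N down at 0.59 m → arm 0.59 m, τ = 362.6 × 0.59 = 213.9 N·m clockwise.
Net moment of the loads = 831.2 N·m clockwise.
The upward force F acts at the right end, arm 4.3 m, giving F × 4.3 counterclockwise.
For rotational equilibrium, F × 4.3 = 831.2, so F = 831.2 / 4.3 = 193 N.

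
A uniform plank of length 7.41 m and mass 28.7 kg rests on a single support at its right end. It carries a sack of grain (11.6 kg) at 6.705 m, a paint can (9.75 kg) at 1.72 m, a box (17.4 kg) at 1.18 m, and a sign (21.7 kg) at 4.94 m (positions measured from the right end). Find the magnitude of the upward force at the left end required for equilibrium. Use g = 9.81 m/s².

F ≈ 435 N

Choose the right end as the axis so the unknown pivot reaction has zero arm there.
Beam weight: 28.7 × 9.81 = 281.5 N down at 3.705 m → arm 3.705 m, τ = 281.5 × 3.705 = 1043 N·m counterclockwise.
Sack of grain: 11.6 × 9.81 = 113.8 N down at 6.705 m → arm 6.705 m, τ = 113.8 × 6.705 = 763 N·m counterclockwise.
Paint can: 9.75 × 9.81 = 95.65 N down at 1.72 m → arm 1.72 m, τ = 95.65 × 1.72 = 164.5 N·m counterclockwise.
Box: 17.4 × 9.81 = 170.7 N down at 1.18 m → arm 1.18 m, τ = 170.7 × 1.18 = 201.4 N·m counterclockwise.
Sign: 21.7 × 9.81 = 212.9 N down at 4.94 m → arm 4.94 m, τ = 212.9 × 4.94 = 1052 N·m counterclockwise.
Net moment of the loads = 3224 N·m counterclockwise.
The upward force F acts at the left end, arm 7.41 m, giving F × 7.41 clockwise.
Στ = 0 ⇒ F × 7.41 = 3224 ⇒ F = 3224 / 7.41 = 435 N.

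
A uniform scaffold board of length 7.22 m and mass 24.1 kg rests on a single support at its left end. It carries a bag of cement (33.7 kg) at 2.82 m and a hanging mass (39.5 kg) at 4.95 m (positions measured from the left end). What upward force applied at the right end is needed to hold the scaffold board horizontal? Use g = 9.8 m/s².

Taking torques about the left end:
Beam weight: 24.1 × 9.8 = 236.2 N down at 3.61 m → arm 3.61 m, τ = 236.2 × 3.61 = 852.7 N·m clockwise.
Bag of cement: 33.7 × 9.8 = 330.3 N down at 2.82 m → arm 2.82 m, τ = 330.3 × 2.82 = 931.4 N·m clockwise.
Hanging mass: 39.5 × 9.8 = 387.1 N down at 4.95 m → arm 4.95 m, τ = 387.1 × 4.95 = 1916 N·m clockwise.
Net moment of the loads = 3700 N·m clockwise.
The upward force F acts at the right end, arm 7.22 m, giving F × 7.22 counterclockwise.
Setting net torque to zero: F × 7.22 = 3700 → F = 3700 / 7.22 = 512 N.

F ≈ 512 N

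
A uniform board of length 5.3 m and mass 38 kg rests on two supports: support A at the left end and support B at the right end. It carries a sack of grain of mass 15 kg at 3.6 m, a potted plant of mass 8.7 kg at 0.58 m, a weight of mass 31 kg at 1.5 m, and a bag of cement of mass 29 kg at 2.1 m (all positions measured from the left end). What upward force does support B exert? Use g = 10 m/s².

R_B ≈ 504 N

Choose support A as the axis so its reaction then has zero moment arm.
Beam weight: 38 × 10 = 380 N down at 2.65 m → arm 2.65 m, τ = 380 × 2.65 = 1007 N·m clockwise.
Sack of grain: 15 × 10 = 150 N down at 3.6 m → arm 3.6 m, τ = 150 × 3.6 = 540 N·m clockwise.
Potted plant: 8.7 × 10 = 87 N down at 0.58 m → arm 0.58 m, τ = 87 × 0.58 = 50.46 N·m clockwise.
Weight: 31 × 10 = 310 N down at 1.5 m → arm 1.5 m, τ = 310 × 1.5 = 465 N·m clockwise.
Bag of cement: 29 × 10 = 290 N down at 2.1 m → arm 2.1 m, τ = 290 × 2.1 = 609 N·m clockwise.
Net load moment about support A = 2671 N·m clockwise.
Reaction R at support B is upward at 5.3 m, arm 5.3 m → moment R × 5.3 counterclockwise.
Balancing moments: R × 5.3 = 2671, giving R = 504 N.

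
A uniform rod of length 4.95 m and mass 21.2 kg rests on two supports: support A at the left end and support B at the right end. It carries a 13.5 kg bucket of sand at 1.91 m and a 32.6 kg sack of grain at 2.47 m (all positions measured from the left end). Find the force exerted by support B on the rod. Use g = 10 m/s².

R_B ≈ 321 N

Choose support A as the axis so its reaction then has zero moment arm.
Beam weight: 21.2 × 10 = 212 N down at 2.475 m → arm 2.475 m, τ = 212 × 2.475 = 524.7 N·m clockwise.
Bucket of sand: 13.5 × 10 = 135 N down at 1.91 m → arm 1.91 m, τ = 135 × 1.91 = 257.8 N·m clockwise.
Sack of grain: 32.6 × 10 = 326 N down at 2.47 m → arm 2.47 m, τ = 326 × 2.47 = 805.2 N·m clockwise.
Net load moment about support A = 1588 N·m clockwise.
Reaction R at support B is upward at 4.95 m, arm 4.95 m → moment R × 4.95 counterclockwise.
For rotational equilibrium, R × 4.95 = 1588, so R = 321 N.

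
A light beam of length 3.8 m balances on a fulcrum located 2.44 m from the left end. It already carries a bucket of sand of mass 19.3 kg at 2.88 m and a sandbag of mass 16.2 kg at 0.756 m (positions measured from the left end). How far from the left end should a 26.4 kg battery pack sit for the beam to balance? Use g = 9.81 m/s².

x ≈ 3.15 m from the left end

Sum moments about the fulcrum (at 2.44 m from the left end) (the support reaction has zero arm there).
Bucket of sand: 19.3 × 9.81 = 189.3 N down at 2.88 m → arm 0.44 m, τ = 189.3 × 0.44 = 83.29 N·m clockwise.
Sandbag: 16.2 × 9.81 = 158.9 N down at 0.756 m → arm 1.684 m, τ = 158.9 × 1.684 = 267.6 N·m counterclockwise.
Net moment of existing loads = 184.3 N·m counterclockwise.
The battery pack weighs 26.4 × 9.81 = 259 N and must supply an equal clockwise moment, so its lever arm about the fulcrum is 184.3 / 259 = 0.712 m.
That puts it at 2.44 + 0.712 = 3.15 m from the left end.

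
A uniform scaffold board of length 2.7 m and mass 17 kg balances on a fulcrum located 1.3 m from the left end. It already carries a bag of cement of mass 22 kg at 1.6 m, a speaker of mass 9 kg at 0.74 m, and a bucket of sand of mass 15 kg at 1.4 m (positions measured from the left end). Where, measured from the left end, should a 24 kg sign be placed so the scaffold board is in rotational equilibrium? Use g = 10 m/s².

x ≈ 1.14 m from the left end

About the fulcrum (at 1.3 m from the left end):
Beam weight: 17 × 10 = 170 N down at 1.35 m → arm 0.05 m, τ = 170 × 0.05 = 8.5 N·m clockwise.
Bag of cement: 22 × 10 = 220 N down at 1.6 m → arm 0.3 m, τ = 220 × 0.3 = 66 N·m clockwise.
Speaker: 9 × 10 = 90 N down at 0.74 m → arm 0.56 m, τ = 90 × 0.56 = 50.4 N·m counterclockwise.
Bucket of sand: 15 × 10 = 150 N down at 1.4 m → arm 0.1 m, τ = 150 × 0.1 = 15 N·m clockwise.
Net moment of existing loads = 39.1 N·m clockwise.
The sign weighs 24 × 10 = 240 N and must supply an equal counterclockwise moment, so its lever arm about the fulcrum is 39.1 / 240 = 0.163 m.
That puts it at 1.3 − 0.163 = 1.14 m from the left end.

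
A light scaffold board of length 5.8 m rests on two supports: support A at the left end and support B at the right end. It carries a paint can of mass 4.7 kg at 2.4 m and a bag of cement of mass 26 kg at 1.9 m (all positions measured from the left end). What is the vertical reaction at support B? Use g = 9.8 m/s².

R_B ≈ 103 N

Take moments about support A.
Paint can: 4.7 × 9.8 = 46.06 N down at 2.4 m → arm 2.4 m, τ = 46.06 × 2.4 = 110.5 N·m clockwise.
Bag of cement: 26 × 9.8 = 254.8 N down at 1.9 m → arm 1.9 m, τ = 254.8 × 1.9 = 484.1 N·m clockwise.
Net load moment about support A = 594.6 N·m clockwise.
Reaction R at support B is upward at 5.8 m, arm 5.8 m → moment R × 5.8 counterclockwise.
Στ = 0 ⇒ R × 5.8 = 594.6 ⇒ R = 103 N.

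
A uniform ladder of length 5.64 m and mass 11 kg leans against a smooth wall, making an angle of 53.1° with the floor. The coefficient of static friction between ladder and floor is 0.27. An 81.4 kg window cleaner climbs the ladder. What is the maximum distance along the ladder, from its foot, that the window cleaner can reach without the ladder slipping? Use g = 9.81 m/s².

Choose the foot of the ladder as the axis so the floor normal and friction both act there and drop out.
Ladder weight 11×9.81 = 107.9 N acts at 2.82 m along the ladder; its horizontal arm is 2.82·cos53.1° = 1.693 m → τ = 182.7 N·m clockwise.
Window cleaner weight 81.4×9.81 = 798.5 N at distance d → arm d·cos53.1° → τ = 798.5·d·0.6004 clockwise.
Wall normal N at the top has arm L sinθ = 4.51 m counterclockwise, so Στ = 0 gives N·4.51 = 182.7 + 479.4·d.
ΣFy = 0 ⇒ N_floor = 906.4 N, so the maximum friction is μ_s·N_floor = 0.27×906.4 = 244.7 N. ΣFx = 0 ⇒ N_wall = f, so at the slipping point N = 244.7 N.
Substituting: 244.7×4.51 = 182.7 + 479.4·d ⇒ d = (1104 − 182.7) / 479.4 = 1.92 m.

d ≈ 1.92 m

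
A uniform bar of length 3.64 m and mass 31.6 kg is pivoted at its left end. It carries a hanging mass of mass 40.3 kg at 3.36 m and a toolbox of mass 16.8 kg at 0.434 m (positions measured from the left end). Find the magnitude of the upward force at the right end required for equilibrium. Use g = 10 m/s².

F ≈ 550 N

Taking torques about the left end:
Beam weight: 31.6 × 10 = 316 N down at 1.82 m → arm 1.82 m, τ = 316 × 1.82 = 575.1 N·m clockwise.
Hanging mass: 40.3 × 10 = 403 N down at 3.36 m → arm 3.36 m, τ = 403 × 3.36 = 1354 N·m clockwise.
Toolbox: 16.8 × 10 = 168 N down at 0.434 m → arm 0.434 m, τ = 168 × 0.434 = 72.91 N·m clockwise.
Net moment of the loads = 2002 N·m clockwise.
The upward force F acts at the right end, arm 3.64 m, giving F × 3.64 counterclockwise.
For rotational equilibrium, F × 3.64 = 2002, so F = 2002 / 3.64 = 550 N.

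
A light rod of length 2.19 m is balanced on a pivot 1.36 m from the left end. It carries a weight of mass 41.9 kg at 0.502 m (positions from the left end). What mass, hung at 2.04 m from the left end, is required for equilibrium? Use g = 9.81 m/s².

m ≈ 52.9 kg

Sum moments about the pivot (at 1.36 m from the left end) (the support reaction has zero arm there).
Weight: 41.9 × 9.81 = 411 N down at 0.502 m → arm 0.858 m, τ = 411 × 0.858 = 352.6 N·m counterclockwise.
Net moment of known loads = 352.6 N·m counterclockwise.
An unknown mass m at 2.04 m has arm 0.68 m; its moment is m·g·0.68 clockwise.
Setting net torque to zero: m × 9.81 × 0.68 = 352.6 → m = 352.6 / (9.81 × 0.68) = 52.9 kg.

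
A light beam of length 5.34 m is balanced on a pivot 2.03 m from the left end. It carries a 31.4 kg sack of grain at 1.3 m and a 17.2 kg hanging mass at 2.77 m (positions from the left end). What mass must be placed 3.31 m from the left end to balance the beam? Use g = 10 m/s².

m ≈ 7.96 kg

Choose the pivot (at 2.03 m from the left end) as the axis so the support reaction has zero arm there.
Sack of grain: 31.4 × 10 = 314 N down at 1.3 m → arm 0.73 m, τ = 314 × 0.73 = 229.2 N·m counterclockwise.
Hanging mass: 17.2 × 10 = 172 N down at 2.77 m → arm 0.74 m, τ = 172 × 0.74 = 127.3 N·m clockwise.
Net moment of known loads = 101.9 N·m counterclockwise.
An unknown mass m at 3.31 m has arm 1.28 m; its moment is m·g·1.28 clockwise.
Setting net torque to zero: m × 10 × 1.28 = 101.9 → m = 101.9 / (10 × 1.28) = 7.96 kg.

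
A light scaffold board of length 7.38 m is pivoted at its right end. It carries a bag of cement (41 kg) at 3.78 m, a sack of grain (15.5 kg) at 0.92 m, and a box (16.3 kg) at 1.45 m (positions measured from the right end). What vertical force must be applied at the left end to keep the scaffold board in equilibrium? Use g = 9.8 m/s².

Taking torques about the right end:
Bag of cement: 41 × 9.8 = 401.8 N down at 3.78 m → arm 3.78 m, τ = 401.8 × 3.78 = 1519 N·m counterclockwise.
Sack of grain: 15.5 × 9.8 = 151.9 N down at 0.92 m → arm 0.92 m, τ = 151.9 × 0.92 = 139.7 N·m counterclockwise.
Box: 16.3 × 9.8 = 159.7 N down at 1.45 m → arm 1.45 m, τ = 159.7 × 1.45 = 231.6 N·m counterclockwise.
Net moment of the loads = 1890 N·m counterclockwise.
The upward force F acts at the left end, arm 7.38 m, giving F × 7.38 clockwise.
Στ = 0 ⇒ F × 7.38 = 1890 ⇒ F = 1890 / 7.38 = 256 N.

F ≈ 256 N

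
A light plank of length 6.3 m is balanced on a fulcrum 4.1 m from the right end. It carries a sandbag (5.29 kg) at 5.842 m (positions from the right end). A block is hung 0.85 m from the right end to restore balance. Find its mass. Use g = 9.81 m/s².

m ≈ 2.84 kg

Sum moments about the fulcrum (at 4.1 m from the right end) (the support reaction has zero arm there).
Sandbag: 5.29 × 9.81 = 51.89 N down at 5.842 m → arm 1.742 m, τ = 51.89 × 1.742 = 90.39 N·m counterclockwise.
Net moment of known loads = 90.39 N·m counterclockwise.
An unknown mass m at 0.85 m has arm 3.25 m; its moment is m·g·3.25 clockwise.
For rotational equilibrium, m × 9.81 × 3.25 = 90.39, so m = 90.39 / (9.81 × 3.25) = 2.84 kg.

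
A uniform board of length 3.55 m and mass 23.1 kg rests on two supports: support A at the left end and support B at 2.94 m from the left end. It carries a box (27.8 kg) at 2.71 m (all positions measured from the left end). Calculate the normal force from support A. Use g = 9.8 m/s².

R_A ≈ 111 N

About support B:
Beam weight: 23.1 × 9.8 = 226.4 N down at 1.775 m → arm 1.165 m, τ = 226.4 × 1.165 = 263.8 N·m counterclockwise.
Box: 27.8 × 9.8 = 272.4 N down at 2.71 m → arm 0.23 m, τ = 272.4 × 0.23 = 62.65 N·m counterclockwise.
Net load moment about support B = 326.4 N·m counterclockwise.
Reaction R at support A is upward at 0 m, arm 2.94 m → moment R × 2.94 clockwise.
Στ = 0 ⇒ R × 2.94 = 326.4 ⇒ R = 111 N.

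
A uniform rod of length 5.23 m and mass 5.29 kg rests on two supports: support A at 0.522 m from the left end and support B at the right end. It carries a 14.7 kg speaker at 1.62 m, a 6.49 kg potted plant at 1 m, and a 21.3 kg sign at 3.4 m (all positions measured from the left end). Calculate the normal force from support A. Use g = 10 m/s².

R_A ≈ 283 N

Choose support B as the axis so its reaction then has zero moment arm.
Beam weight: 5.29 × 10 = 52.9 N down at 2.615 m → arm 2.615 m, τ = 52.9 × 2.615 = 138.3 N·m counterclockwise.
Speaker: 14.7 × 10 = 147 N down at 1.62 m → arm 3.61 m, τ = 147 × 3.61 = 530.7 N·m counterclockwise.
Potted plant: 6.49 × 10 = 64.9 N down at 1 m → arm 4.23 m, τ = 64.9 × 4.23 = 274.5 N·m counterclockwise.
Sign: 21.3 × 10 = 213 N down at 3.4 m → arm 1.83 m, τ = 213 × 1.83 = 389.8 N·m counterclockwise.
Net load moment about support B = 1333 N·m counterclockwise.
Reaction R at support A is upward at 0.522 m, arm 4.708 m → moment R × 4.708 clockwise.
Balancing moments: R × 4.708 = 1333, giving R = 283 N.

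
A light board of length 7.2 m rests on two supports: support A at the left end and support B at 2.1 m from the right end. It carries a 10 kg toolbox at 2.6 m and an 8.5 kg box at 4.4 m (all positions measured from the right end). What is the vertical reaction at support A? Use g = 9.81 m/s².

R_A ≈ 47.2 N

Taking torques about support B:
Toolbox: 10 × 9.81 = 98.1 N down at 2.6 m → arm 0.5 m, τ = 98.1 × 0.5 = 49.05 N·m counterclockwise.
Box: 8.5 × 9.81 = 83.39 N down at 4.4 m → arm 2.3 m, τ = 83.39 × 2.3 = 191.8 N·m counterclockwise.
Net load moment about support B = 240.9 N·m counterclockwise.
Reaction R at support A is upward at 7.2 m, arm 5.1 m → moment R × 5.1 clockwise.
Setting net torque to zero: R × 5.1 = 240.9 → R = 47.2 N.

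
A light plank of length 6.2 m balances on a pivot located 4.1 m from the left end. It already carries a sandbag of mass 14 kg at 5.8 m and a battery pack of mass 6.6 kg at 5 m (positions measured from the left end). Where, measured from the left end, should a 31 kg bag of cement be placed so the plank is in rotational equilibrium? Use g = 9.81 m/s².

x ≈ 3.14 m from the left end

About the pivot (at 4.1 m from the left end):
Sandbag: 14 × 9.81 = 137.3 N down at 5.8 m → arm 1.7 m, τ = 137.3 × 1.7 = 233.4 N·m clockwise.
Battery pack: 6.6 × 9.81 = 64.75 N down at 5 m → arm 0.9 m, τ = 64.75 × 0.9 = 58.27 N·m clockwise.
Net moment of existing loads = 291.7 N·m clockwise.
The bag of cement weighs 31 × 9.81 = 304.1 N and must supply an equal counterclockwise moment, so its lever arm about the pivot is 291.7 / 304.1 = 0.959 m.
That puts it at 4.1 − 0.959 = 3.14 m from the left end.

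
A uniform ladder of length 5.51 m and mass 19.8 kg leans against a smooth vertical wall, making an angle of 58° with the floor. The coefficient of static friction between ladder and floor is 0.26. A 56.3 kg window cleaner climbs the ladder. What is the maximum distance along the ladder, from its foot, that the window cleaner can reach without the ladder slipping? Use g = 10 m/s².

About the foot of the ladder:
Ladder weight 19.8×10 = 198 N acts at 2.755 m along the ladder; its horizontal arm is 2.755·cos58° = 1.46 m → τ = 289.1 N·m clockwise.
Window cleaner weight 56.3×10 = 563 N at distance d → arm d·cos58° → τ = 563·d·0.5299 clockwise.
Wall normal N at the top has arm L sinθ = 4.673 m counterclockwise, so Στ = 0 gives N·4.673 = 289.1 + 298.3·d.
ΣFy = 0 ⇒ N_floor = 761 N, so the maximum friction is μ_s·N_floor = 0.26×761 = 197.9 N. ΣFx = 0 ⇒ N_wall = f, so at the slipping point N = 197.9 N.
Substituting: 197.9×4.673 = 289.1 + 298.3·d ⇒ d = (924.8 − 289.1) / 298.3 = 2.13 m.

d ≈ 2.13 m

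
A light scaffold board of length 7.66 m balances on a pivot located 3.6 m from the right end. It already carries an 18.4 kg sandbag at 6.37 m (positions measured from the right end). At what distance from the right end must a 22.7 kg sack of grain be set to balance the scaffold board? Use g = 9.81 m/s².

x ≈ 1.35 m from the right end

Take moments about the pivot (at 3.6 m from the right end).
Sandbag: 18.4 × 9.81 = 180.5 N down at 6.37 m → arm 2.77 m, τ = 180.5 × 2.77 = 500 N·m counterclockwise.
Net moment of existing loads = 500 N·m counterclockwise.
The sack of grain weighs 22.7 × 9.81 = 222.7 N and must supply an equal clockwise moment, so its lever arm about the pivot is 500 / 222.7 = 2.25 m.
That puts it at 3.6 − 2.25 = 1.35 m from the right end.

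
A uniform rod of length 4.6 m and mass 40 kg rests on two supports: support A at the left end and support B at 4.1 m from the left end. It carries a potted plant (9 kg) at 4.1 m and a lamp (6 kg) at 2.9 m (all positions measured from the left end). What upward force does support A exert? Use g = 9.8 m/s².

R_A ≈ 189 N

Take moments about support B.
Beam weight: 40 × 9.8 = 392 N down at 2.3 m → arm 1.8 m, τ = 392 × 1.8 = 705.6 N·m counterclockwise.
Potted plant: acts at the support B, moment arm 0 → no torque.
Lamp: 6 × 9.8 = 58.8 N down at 2.9 m → arm 1.2 m, τ = 58.8 × 1.2 = 70.56 N·m counterclockwise.
Net load moment about support B = 776.2 N·m counterclockwise.
Reaction R at support A is upward at 0 m, arm 4.1 m → moment R × 4.1 clockwise.
For rotational equilibrium, R × 4.1 = 776.2, so R = 189 N.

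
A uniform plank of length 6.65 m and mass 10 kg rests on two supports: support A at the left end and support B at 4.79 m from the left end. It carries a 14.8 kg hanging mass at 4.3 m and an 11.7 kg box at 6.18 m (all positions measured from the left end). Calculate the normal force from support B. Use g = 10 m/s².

R_B ≈ 353 N

About support A:
Beam weight: 10 × 10 = 100 N down at 3.325 m → arm 3.325 m, τ = 100 × 3.325 = 332.5 N·m clockwise.
Hanging mass: 14.8 × 10 = 148 N down at 4.3 m → arm 4.3 m, τ = 148 × 4.3 = 636.4 N·m clockwise.
Box: 11.7 × 10 = 117 N down at 6.18 m → arm 6.18 m, τ = 117 × 6.18 = 723.1 N·m clockwise.
Net load moment about support A = 1692 N·m clockwise.
Reaction R at support B is upward at 4.79 m, arm 4.79 m → moment R × 4.79 counterclockwise.
For rotational equilibrium, R × 4.79 = 1692, so R = 353 N.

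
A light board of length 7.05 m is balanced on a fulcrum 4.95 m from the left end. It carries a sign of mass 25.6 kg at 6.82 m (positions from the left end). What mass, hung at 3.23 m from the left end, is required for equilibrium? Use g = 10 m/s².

About the fulcrum (at 4.95 m from the left end):
Sign: 25.6 × 10 = 256 N down at 6.82 m → arm 1.87 m, τ = 256 × 1.87 = 478.7 N·m clockwise.
Net moment of known loads = 478.7 N·m clockwise.
An unknown mass m at 3.23 m has arm 1.72 m; its moment is m·g·1.72 counterclockwise.
Balancing moments: m × 10 × 1.72 = 478.7, giving m = 478.7 / (10 × 1.72) = 27.8 kg.

m ≈ 27.8 kg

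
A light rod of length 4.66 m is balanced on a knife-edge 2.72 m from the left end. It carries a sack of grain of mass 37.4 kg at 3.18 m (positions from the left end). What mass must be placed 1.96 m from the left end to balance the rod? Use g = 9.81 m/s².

Choose the knife-edge (at 2.72 m from the left end) as the axis so the support reaction has zero arm there.
Sack of grain: 37.4 × 9.81 = 366.9 N down at 3.18 m → arm 0.46 m, τ = 366.9 × 0.46 = 168.8 N·m clockwise.
Net moment of known loads = 168.8 N·m clockwise.
An unknown mass m at 1.96 m has arm 0.76 m; its moment is m·g·0.76 counterclockwise.
Setting net torque to zero: m × 9.81 × 0.76 = 168.8 → m = 168.8 / (9.81 × 0.76) = 22.6 kg.

m ≈ 22.6 kg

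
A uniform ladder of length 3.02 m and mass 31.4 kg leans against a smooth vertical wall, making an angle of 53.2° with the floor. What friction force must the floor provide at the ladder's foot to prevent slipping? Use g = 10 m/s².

Take moments about the foot of the ladder.
Ladder weight 31.4×10 = 314 N acts at 1.51 m along the ladder; its horizontal arm is 1.51·cos53.2° = 0.9045 m → τ = 284 N·m clockwise.
Wall normal N acts horizontally at the top; its moment arm is the height L sinθ = 3.02·sin53.2° = 2.418 m, counterclockwise.
For rotational equilibrium, N × 2.418 = 284, so N = 117 N.
ΣFx = 0: friction at the foot balances the wall's push, so f = N_wall = 117 N.

f ≈ 117 N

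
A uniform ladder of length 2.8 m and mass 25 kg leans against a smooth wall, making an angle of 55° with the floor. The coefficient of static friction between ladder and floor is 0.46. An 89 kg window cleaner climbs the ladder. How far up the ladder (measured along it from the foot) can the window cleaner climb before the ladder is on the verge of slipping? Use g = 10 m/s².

Take moments about the foot of the ladder.
Ladder weight 25×10 = 250 N acts at 1.4 m along the ladder; its horizontal arm is 1.4·cos55° = 0.803 m → τ = 200.8 N·m clockwise.
Window cleaner weight 89×10 = 890 N at distance d → arm d·cos55° → τ = 890·d·0.5736 clockwise.
Wall normal N at the top has arm L sinθ = 2.294 m counterclockwise, so Στ = 0 gives N·2.294 = 200.8 + 510.5·d.
ΣFy = 0 ⇒ N_floor = 1140 N, so the maximum friction is μ_s·N_floor = 0.46×1140 = 524.4 N. ΣFx = 0 ⇒ N_wall = f, so at the slipping point N = 524.4 N.
Substituting: 524.4×2.294 = 200.8 + 510.5·d ⇒ d = (1203 − 200.8) / 510.5 = 1.96 m.

d ≈ 1.96 m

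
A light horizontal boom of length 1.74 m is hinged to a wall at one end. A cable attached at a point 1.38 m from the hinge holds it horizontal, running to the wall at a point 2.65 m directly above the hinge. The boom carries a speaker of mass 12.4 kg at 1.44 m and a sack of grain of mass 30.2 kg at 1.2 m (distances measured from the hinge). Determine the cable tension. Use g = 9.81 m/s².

About the hinge:
Speaker: 12.4 × 9.81 = 121.6 N down at 1.44 m → arm 1.44 m, τ = 121.6 × 1.44 = 175.1 N·m clockwise.
Sack of grain: 30.2 × 9.81 = 296.3 N down at 1.2 m → arm 1.2 m, τ = 296.3 × 1.2 = 355.6 N·m clockwise.
Total clockwise load moment = 530.7 N·m.
The cable tension T acts at 1.38 m; only its component perpendicular to the boom, T sinθ, produces torque. sinθ = h/√(h²+d²) = 2.65/√(2.65²+1.38²) = 0.8869.
Balancing moments: T × 1.38 × 0.8869 = 530.7, giving T = 530.7 / 1.224 = 434 N.

T ≈ 434 N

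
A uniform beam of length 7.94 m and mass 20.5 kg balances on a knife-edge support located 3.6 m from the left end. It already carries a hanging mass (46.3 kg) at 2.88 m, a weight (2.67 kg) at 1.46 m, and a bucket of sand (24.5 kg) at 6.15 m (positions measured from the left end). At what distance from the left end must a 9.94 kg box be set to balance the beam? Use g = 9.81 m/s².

Choose the knife-edge support (at 3.6 m from the left end) as the axis so the support reaction has zero arm there.
Beam weight: 20.5 × 9.81 = 201.1 N down at 3.97 m → arm 0.37 m, τ = 201.1 × 0.37 = 74.41 N·m clockwise.
Hanging mass: 46.3 × 9.81 = 454.2 N down at 2.88 m → arm 0.72 m, τ = 454.2 × 0.72 = 327 N·m counterclockwise.
Weight: 2.67 × 9.81 = 26.19 N down at 1.46 m → arm 2.14 m, τ = 26.19 × 2.14 = 56.05 N·m counterclockwise.
Bucket of sand: 24.5 × 9.81 = 240.3 N down at 6.15 m → arm 2.55 m, τ = 240.3 × 2.55 = 612.8 N·m clockwise.
Net moment of existing loads = 304.2 N·m clockwise.
The box weighs 9.94 × 9.81 = 97.51 N and must supply an equal counterclockwise moment, so its lever arm about the knife-edge support is 304.2 / 97.51 = 3.12 m.
That puts it at 3.6 − 3.12 = 0.48 m from the left end.

x ≈ 0.48 m from the left end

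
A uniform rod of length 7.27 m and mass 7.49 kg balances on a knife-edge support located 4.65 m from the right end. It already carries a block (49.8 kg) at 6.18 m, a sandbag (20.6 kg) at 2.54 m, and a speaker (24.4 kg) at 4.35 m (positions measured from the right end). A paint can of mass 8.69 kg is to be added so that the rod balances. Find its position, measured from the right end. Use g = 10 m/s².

Take moments about the knife-edge support (at 4.65 m from the right end).
Beam weight: 7.49 × 10 = 74.9 N down at 3.635 m → arm 1.015 m, τ = 74.9 × 1.015 = 76.02 N·m clockwise.
Block: 49.8 × 10 = 498 N down at 6.18 m → arm 1.53 m, τ = 498 × 1.53 = 761.9 N·m counterclockwise.
Sandbag: 20.6 × 10 = 206 N down at 2.54 m → arm 2.11 m, τ = 206 × 2.11 = 434.7 N·m clockwise.
Speaker: 24.4 × 10 = 244 N down at 4.35 m → arm 0.3 m, τ = 244 × 0.3 = 73.2 N·m clockwise.
Net moment of existing loads = 178 N·m counterclockwise.
The paint can weighs 8.69 × 10 = 86.9 N and must supply an equal clockwise moment, so its lever arm about the knife-edge support is 178 / 86.9 = 2.05 m.
That puts it at 4.65 − 2.05 = 2.6 m from the right end.

x ≈ 2.6 m from the right end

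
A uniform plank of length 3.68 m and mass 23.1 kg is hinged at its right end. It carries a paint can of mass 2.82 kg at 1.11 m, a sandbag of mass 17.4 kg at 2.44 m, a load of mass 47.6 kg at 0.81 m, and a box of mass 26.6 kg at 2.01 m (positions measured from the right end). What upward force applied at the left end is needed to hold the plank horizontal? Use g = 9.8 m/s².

Taking torques about the right end:
Beam weight: 23.1 × 9.8 = 226.4 N down at 1.84 m → arm 1.84 m, τ = 226.4 × 1.84 = 416.6 N·m counterclockwise.
Paint can: 2.82 × 9.8 = 27.64 N down at 1.11 m → arm 1.11 m, τ = 27.64 × 1.11 = 30.68 N·m counterclockwise.
Sandbag: 17.4 × 9.8 = 170.5 N down at 2.44 m → arm 2.44 m, τ = 170.5 × 2.44 = 416 N·m counterclockwise.
Load: 47.6 × 9.8 = 466.5 N down at 0.81 m → arm 0.81 m, τ = 466.5 × 0.81 = 377.9 N·m counterclockwise.
Box: 26.6 × 9.8 = 260.7 N down at 2.01 m → arm 2.01 m, τ = 260.7 × 2.01 = 524 N·m counterclockwise.
Net moment of the loads = 1765 N·m counterclockwise.
The upward force F acts at the left end, arm 3.68 m, giving F × 3.68 clockwise.
For rotational equilibrium, F × 3.68 = 1765, so F = 1765 / 3.68 = 480 N.

F ≈ 480 N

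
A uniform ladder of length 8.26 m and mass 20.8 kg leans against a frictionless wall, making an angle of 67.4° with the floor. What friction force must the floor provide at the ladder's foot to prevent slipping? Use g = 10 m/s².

f ≈ 43.3 N

Take moments about the foot of the ladder.
Ladder weight 20.8×10 = 208 N acts at 4.13 m along the ladder; its horizontal arm is 4.13·cos67.4° = 1.587 m → τ = 330.1 N·m clockwise.
Wall normal N acts horizontally at the top; its moment arm is the height L sinθ = 8.26·sin67.4° = 7.626 m, counterclockwise.
Setting net torque to zero: N × 7.626 = 330.1 → N = 43.3 N.
ΣFx = 0: friction at the foot balances the wall's push, so f = N_wall = 43.3 N.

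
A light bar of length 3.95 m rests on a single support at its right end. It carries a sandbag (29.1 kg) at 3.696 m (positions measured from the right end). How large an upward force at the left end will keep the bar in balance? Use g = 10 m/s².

Choose the right end as the axis so the unknown pivot reaction has zero arm there.
Sandbag: 29.1 × 10 = 291 N down at 3.696 m → arm 3.696 m, τ = 291 × 3.696 = 1076 N·m counterclockwise.
Net moment of the loads = 1076 N·m counterclockwise.
The upward force F acts at the left end, arm 3.95 m, giving F × 3.95 clockwise.
Balancing moments: F × 3.95 = 1076, giving F = 1076 / 3.95 = 272 N.

F ≈ 272 N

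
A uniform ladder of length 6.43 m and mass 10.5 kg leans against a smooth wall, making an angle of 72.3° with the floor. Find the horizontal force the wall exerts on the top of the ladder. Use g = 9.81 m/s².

N_wall ≈ 16.4 N

Sum moments about the foot of the ladder (the floor normal and friction both act there and drop out).
Ladder weight 10.5×9.81 = 103 N acts at 3.215 m along the ladder; its horizontal arm is 3.215·cos72.3° = 0.9775 m → τ = 100.7 N·m clockwise.
Wall normal N acts horizontally at the top; its moment arm is the height L sinθ = 6.43·sin72.3° = 6.126 m, counterclockwise.
Setting net torque to zero: N × 6.126 = 100.7 → N = 16.4 N.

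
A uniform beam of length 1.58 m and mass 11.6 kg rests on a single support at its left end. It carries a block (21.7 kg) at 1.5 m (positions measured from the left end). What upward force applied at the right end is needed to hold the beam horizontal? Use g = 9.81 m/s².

F ≈ 259 N

Taking torques about the left end:
Beam weight: 11.6 × 9.81 = 113.8 N down at 0.79 m → arm 0.79 m, τ = 113.8 × 0.79 = 89.9 N·m clockwise.
Block: 21.7 × 9.81 = 212.9 N down at 1.5 m → arm 1.5 m, τ = 212.9 × 1.5 = 319.4 N·m clockwise.
Net moment of the loads = 409.3 N·m clockwise.
The upward force F acts at the right end, arm 1.58 m, giving F × 1.58 counterclockwise.
Setting net torque to zero: F × 1.58 = 409.3 → F = 409.3 / 1.58 = 259 N.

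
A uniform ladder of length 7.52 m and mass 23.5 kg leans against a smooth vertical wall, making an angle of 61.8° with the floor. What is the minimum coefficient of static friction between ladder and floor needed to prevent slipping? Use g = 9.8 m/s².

μ_min ≈ 0.268

Choose the foot of the ladder as the axis so the floor normal and friction both act there and drop out.
Ladder weight 23.5×9.8 = 230.3 N acts at 3.76 m along the ladder; its horizontal arm is 3.76·cos61.8° = 1.777 m → τ = 409.2 N·m clockwise.
Wall normal N acts horizontally at the top; its moment arm is the height L sinθ = 7.52·sin61.8° = 6.627 m, counterclockwise.
For rotational equilibrium, N × 6.627 = 409.2, so N = 61.75 N.
ΣFx = 0 ⇒ f = N_wall = 61.75 N. ΣFy = 0 ⇒ N_floor = 230.3 N.
μ_min = f / N_floor = 61.75 / 230.3 = 0.268.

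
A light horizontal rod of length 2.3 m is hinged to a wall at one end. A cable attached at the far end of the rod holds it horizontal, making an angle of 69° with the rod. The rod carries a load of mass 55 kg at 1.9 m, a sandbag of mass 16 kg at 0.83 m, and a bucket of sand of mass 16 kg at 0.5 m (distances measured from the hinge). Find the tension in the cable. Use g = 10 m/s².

T ≈ 586 N

Taking torques about the hinge:
Load: 55 × 10 = 550 N down at 1.9 m → arm 1.9 m, τ = 550 × 1.9 = 1045 N·m clockwise.
Sandbag: 16 × 10 = 160 N down at 0.83 m → arm 0.83 m, τ = 160 × 0.83 = 132.8 N·m clockwise.
Bucket of sand: 16 × 10 = 160 N down at 0.5 m → arm 0.5 m, τ = 160 × 0.5 = 80 N·m clockwise.
Total clockwise load moment = 1258 N·m.
The cable tension T acts at 2.3 m; only its component perpendicular to the rod, T sinθ, produces torque. sin 69° = 0.9336.
Setting net torque to zero: T × 2.3 × 0.9336 = 1258 → T = 1258 / 2.147 = 586 N.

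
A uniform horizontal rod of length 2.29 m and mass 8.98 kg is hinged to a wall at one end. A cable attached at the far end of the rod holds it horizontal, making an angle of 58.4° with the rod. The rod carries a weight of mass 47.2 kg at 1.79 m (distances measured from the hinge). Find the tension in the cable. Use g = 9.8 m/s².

T ≈ 476 N

About the hinge:
Beam weight: 8.98 × 9.8 = 88 N down at 1.145 m → arm 1.145 m, τ = 88 × 1.145 = 100.8 N·m clockwise.
Weight: 47.2 × 9.8 = 462.6 N down at 1.79 m → arm 1.79 m, τ = 462.6 × 1.79 = 828.1 N·m clockwise.
Total clockwise load moment = 928.9 N·m.
The cable tension T acts at 2.29 m; only its component perpendicular to the rod, T sinθ, produces torque. sin 58.4° = 0.8517.
Στ = 0 ⇒ T × 2.29 × 0.8517 = 928.9 ⇒ T = 928.9 / 1.95 = 476 N.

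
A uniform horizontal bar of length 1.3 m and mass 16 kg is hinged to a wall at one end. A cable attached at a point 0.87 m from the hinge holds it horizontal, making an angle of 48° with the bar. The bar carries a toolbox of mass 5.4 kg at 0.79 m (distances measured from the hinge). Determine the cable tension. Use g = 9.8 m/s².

Sum moments about the hinge (the unknown hinge reaction has zero arm there).
Beam weight: 16 × 9.8 = 156.8 N down at 0.65 m → arm 0.65 m, τ = 156.8 × 0.65 = 101.9 N·m clockwise.
Toolbox: 5.4 × 9.8 = 52.92 N down at 0.79 m → arm 0.79 m, τ = 52.92 × 0.79 = 41.81 N·m clockwise.
Total clockwise load moment = 143.7 N·m.
The cable tension T acts at 0.87 m; only its component perpendicular to the bar, T sinθ, produces torque. sin 48° = 0.7431.
Balancing moments: T × 0.87 × 0.7431 = 143.7, giving T = 143.7 / 0.6465 = 222 N.

T ≈ 222 N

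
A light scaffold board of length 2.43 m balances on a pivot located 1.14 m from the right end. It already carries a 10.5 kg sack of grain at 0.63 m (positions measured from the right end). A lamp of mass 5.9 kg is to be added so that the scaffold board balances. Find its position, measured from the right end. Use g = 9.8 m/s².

x ≈ 2.05 m from the right end

Choose the pivot (at 1.14 m from the right end) as the axis so the support reaction has zero arm there.
Sack of grain: 10.5 × 9.8 = 102.9 N down at 0.63 m → arm 0.51 m, τ = 102.9 × 0.51 = 52.48 N·m clockwise.
Net moment of existing loads = 52.48 N·m clockwise.
The lamp weighs 5.9 × 9.8 = 57.82 N and must supply an equal counterclockwise moment, so its lever arm about the pivot is 52.48 / 57.82 = 0.908 m.
That puts it at 1.14 + 0.908 = 2.05 m from the right end.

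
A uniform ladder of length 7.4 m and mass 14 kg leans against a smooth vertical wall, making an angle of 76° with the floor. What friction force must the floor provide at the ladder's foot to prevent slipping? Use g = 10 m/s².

f ≈ 17.5 N

Choose the foot of the ladder as the axis so the floor normal and friction both act there and drop out.
Ladder weight 14×10 = 140 N acts at 3.7 m along the ladder; its horizontal arm is 3.7·cos76° = 0.8951 m → τ = 125.3 N·m clockwise.
Wall normal N acts horizontally at the top; its moment arm is the height L sinθ = 7.4·sin76° = 7.18 m, counterclockwise.
For rotational equilibrium, N × 7.18 = 125.3, so N = 17.5 N.
ΣFx = 0: friction at the foot balances the wall's push, so f = N_wall = 17.5 N.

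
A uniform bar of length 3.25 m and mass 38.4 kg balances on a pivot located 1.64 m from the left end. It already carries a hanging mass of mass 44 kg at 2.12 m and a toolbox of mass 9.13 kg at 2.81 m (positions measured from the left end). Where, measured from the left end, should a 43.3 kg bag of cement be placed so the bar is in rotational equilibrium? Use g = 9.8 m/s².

Take moments about the pivot (at 1.64 m from the left end).
Beam weight: 38.4 × 9.8 = 376.3 N down at 1.625 m → arm 0.015 m, τ = 376.3 × 0.015 = 5.644 N·m counterclockwise.
Hanging mass: 44 × 9.8 = 431.2 N down at 2.12 m → arm 0.48 m, τ = 431.2 × 0.48 = 207 N·m clockwise.
Toolbox: 9.13 × 9.8 = 89.47 N down at 2.81 m → arm 1.17 m, τ = 89.47 × 1.17 = 104.7 N·m clockwise.
Net moment of existing loads = 306.1 N·m clockwise.
The bag of cement weighs 43.3 × 9.8 = 424.3 N and must supply an equal counterclockwise moment, so its lever arm about the pivot is 306.1 / 424.3 = 0.721 m.
That puts it at 1.64 − 0.721 = 0.919 m from the left end.

x ≈ 0.919 m from the left end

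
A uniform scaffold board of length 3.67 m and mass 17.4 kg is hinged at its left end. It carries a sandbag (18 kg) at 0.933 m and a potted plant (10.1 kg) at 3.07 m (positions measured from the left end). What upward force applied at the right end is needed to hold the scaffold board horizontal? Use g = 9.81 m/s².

About the left end:
Beam weight: 17.4 × 9.81 = 170.7 N down at 1.835 m → arm 1.835 m, τ = 170.7 × 1.835 = 313.2 N·m clockwise.
Sandbag: 18 × 9.81 = 176.6 N down at 0.933 m → arm 0.933 m, τ = 176.6 × 0.933 = 164.8 N·m clockwise.
Potted plant: 10.1 × 9.81 = 99.08 N down at 3.07 m → arm 3.07 m, τ = 99.08 × 3.07 = 304.2 N·m clockwise.
Net moment of the loads = 782.2 N·m clockwise.
The upward force F acts at the right end, arm 3.67 m, giving F × 3.67 counterclockwise.
Setting net torque to zero: F × 3.67 = 782.2 → F = 782.2 / 3.67 = 213 N.

F ≈ 213 N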